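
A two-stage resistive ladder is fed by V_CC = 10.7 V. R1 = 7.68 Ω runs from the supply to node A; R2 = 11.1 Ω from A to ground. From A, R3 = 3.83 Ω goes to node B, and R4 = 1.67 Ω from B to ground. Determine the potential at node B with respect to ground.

V_B ≈ 1.05 V

The second stage (R3 + R4 = 5.500 Ω) loads node A in parallel with R2.
Effective lower resistance at A: R2 ‖ 5.500 = 3.678 Ω.
V_A = 10.7 × 3.678/(7.68 + 3.678) = 3.465 V.
V_B = V_A × 0.3036 = 1.052 V.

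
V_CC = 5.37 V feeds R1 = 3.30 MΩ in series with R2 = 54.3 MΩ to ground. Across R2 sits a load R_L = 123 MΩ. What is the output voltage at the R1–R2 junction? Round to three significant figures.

V_out ≈ 4.94 V

First combine the lower leg with the load: R2 ‖ R_L = 37.67 MΩ.
Now apply the divider: V_out = 5.37 × 0.9195 = 4.937 V.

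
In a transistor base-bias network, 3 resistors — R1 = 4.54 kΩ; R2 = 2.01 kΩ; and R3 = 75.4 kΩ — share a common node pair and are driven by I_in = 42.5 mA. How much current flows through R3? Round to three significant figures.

Total conductance ΣG = 1/4.54 + 1/2.01 + 1/75.4 = 0.7310 (units of 1/kΩ).
R3 takes the fraction G_k/ΣG = 0.01326/0.7310 = 0.01814, so I = 42.5 × 0.01814 = 0.7710 mA.

I ≈ 0.771 mA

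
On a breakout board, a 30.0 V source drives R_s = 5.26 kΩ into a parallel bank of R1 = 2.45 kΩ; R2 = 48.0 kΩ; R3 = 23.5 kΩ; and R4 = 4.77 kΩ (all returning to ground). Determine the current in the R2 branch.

I ≈ 0.136 mA

Parallel bank: R_p = 1/(1/2.45 + 1/48.0 + 1/23.5 + 1/4.77) = 1.468 kΩ.
Node voltage V_A = V_CC · R_p/(R_s + R_p) = 30.0 × 0.2182 = 6.546 V.
Branch current I = V_A/R2 = 6.546/48.0 = 0.1364 mA.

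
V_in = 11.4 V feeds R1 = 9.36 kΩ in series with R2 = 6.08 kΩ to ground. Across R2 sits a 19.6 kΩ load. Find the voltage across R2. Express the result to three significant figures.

V_out ≈ 3.78 V

The load sits in parallel with R2, giving an effective lower resistance R2' = R2·R_L/(R2+R_L) = 4.640 kΩ.
Voltage divider with the loaded lower leg: V_out = 11.4 × 4.640/(9.36 + 4.640) = 11.4 × 0.3315 = 3.779 V.
(Unloaded it would be 4.49 V; the load pulls it down.)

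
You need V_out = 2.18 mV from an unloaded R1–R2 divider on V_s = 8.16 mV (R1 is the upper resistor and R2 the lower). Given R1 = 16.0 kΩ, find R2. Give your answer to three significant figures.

R2 ≈ 5.83 kΩ

V_out/V_s = R2/(R1+R2) = 0.2672.
Rearranging, R2 = R1·k/(1−k) = 16.0 × 0.3645 = 5.833 kΩ.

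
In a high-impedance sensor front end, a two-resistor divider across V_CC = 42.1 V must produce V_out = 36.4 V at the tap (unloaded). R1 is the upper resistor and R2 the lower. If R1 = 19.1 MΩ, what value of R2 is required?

V_out/V_CC = R2/(R1+R2) = 0.8646.
So R2 = R1 · V_out/(V_CC − V_out) = 19.1 × 36.4/(42.1 − 36.4) = 19.1 × 6.386 = 122.0 MΩ.

R2 ≈ 122 MΩ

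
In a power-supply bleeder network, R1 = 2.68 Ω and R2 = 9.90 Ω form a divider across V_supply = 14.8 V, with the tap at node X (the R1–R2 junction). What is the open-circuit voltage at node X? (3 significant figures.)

V_th ≈ 11.6 V

V_th is the unloaded tap voltage: V_supply · R2/(R1+R2) = 14.8 × 0.7870 = 11.65 V.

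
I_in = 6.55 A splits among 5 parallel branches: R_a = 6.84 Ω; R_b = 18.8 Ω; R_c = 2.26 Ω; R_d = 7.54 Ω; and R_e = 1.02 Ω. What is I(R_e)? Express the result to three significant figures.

I ≈ 3.66 A

Conductances: ΣG = 1/6.84 + 1/18.8 + 1/2.26 + 1/7.54 + 1/1.02 = 1.755 (1/Ω).
By the current-divider rule, I = I_in · G_k/ΣG = 6.55 × 0.5587 = 3.659 A.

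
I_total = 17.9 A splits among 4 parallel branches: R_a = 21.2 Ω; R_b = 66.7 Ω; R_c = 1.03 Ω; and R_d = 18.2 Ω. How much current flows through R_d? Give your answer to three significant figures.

Total conductance ΣG = 1/21.2 + 1/66.7 + 1/1.03 + 1/18.2 = 1.088 (units of 1/Ω).
By the current-divider rule, I = I_total · G_k/ΣG = 17.9 × 0.05050 = 0.9040 A.

I ≈ 0.904 A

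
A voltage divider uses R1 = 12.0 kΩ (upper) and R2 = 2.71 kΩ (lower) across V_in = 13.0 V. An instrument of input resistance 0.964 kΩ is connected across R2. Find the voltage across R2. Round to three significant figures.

V_out ≈ 0.727 V

R2 ‖ R_L = (2.71 × 0.964)/(2.71 + 0.964) = 0.7111 kΩ.
Voltage divider with the loaded lower leg: V_out = 13.0 × 0.7111/(12.0 + 0.7111) = 13.0 × 0.05594 = 0.7272 V.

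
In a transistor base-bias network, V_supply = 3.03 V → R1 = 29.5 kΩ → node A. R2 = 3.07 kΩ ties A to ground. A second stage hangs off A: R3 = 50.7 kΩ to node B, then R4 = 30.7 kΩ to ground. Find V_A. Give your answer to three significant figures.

V_A ≈ 0.276 V

The second stage (R3 + R4 = 81.40 kΩ) loads node A in parallel with R2.
R2 ‖ (R3+R4) = 2.958 kΩ.
V_A = 3.03 × 2.958/(29.5 + 2.958) = 0.2762 V.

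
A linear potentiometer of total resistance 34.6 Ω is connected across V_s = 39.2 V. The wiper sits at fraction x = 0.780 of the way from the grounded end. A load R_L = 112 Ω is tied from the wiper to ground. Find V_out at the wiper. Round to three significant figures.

V_out ≈ 29.0 V

Split the track: R_lower = x·R_p = 26.99 Ω, R_upper = (1−x)·R_p = 7.612 Ω.
R_L loads the lower segment: effective lower R = 21.75 Ω.
Loaded-divider output: V_out = 39.2 × 0.7407 = 29.04 V.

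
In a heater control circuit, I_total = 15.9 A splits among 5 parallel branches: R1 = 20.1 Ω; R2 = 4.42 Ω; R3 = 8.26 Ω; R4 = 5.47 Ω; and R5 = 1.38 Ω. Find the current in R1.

I ≈ 0.606 A

Conductances: ΣG = 1/20.1 + 1/4.42 + 1/8.26 + 1/5.47 + 1/1.38 = 1.305 (1/Ω).
By the current-divider rule, I = I_total · G_k/ΣG = 15.9 × 0.03814 = 0.6064 A.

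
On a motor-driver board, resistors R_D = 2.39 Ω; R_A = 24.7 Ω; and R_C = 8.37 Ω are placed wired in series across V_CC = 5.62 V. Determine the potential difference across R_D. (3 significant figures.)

Total series resistance ΣR = 2.39 + 24.7 + 8.37 = 35.46 Ω.
V = V_CC · R/ΣR = 5.62 × 0.06740 = 0.3788 V.

V ≈ 0.379 V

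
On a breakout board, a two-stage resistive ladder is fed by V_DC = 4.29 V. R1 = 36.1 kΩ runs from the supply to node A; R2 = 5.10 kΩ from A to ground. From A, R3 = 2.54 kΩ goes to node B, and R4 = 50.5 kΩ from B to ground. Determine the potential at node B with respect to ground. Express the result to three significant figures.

Node A sees R2 in parallel with the series input of stage 2, R3 + R4 = 53.04 kΩ.
R2 ‖ (R3+R4) = 4.653 kΩ.
So V_A = 4.29 × 0.1142 = 0.4898 V.
V_B = V_A × 0.9521 = 0.4663 V.

V_B ≈ 0.466 V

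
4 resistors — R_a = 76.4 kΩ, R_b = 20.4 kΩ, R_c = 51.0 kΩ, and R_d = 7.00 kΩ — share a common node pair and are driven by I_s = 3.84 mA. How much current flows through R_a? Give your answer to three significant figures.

I ≈ 0.224 mA

ΣG = 1/76.4 + 1/20.4 + 1/51.0 + 1/7.00 = 0.2246.
Current divider: I(R_a) = I_s · G_k/ΣG = 3.84 × (0.01309/0.2246) = 3.84 × 0.05828 = 0.2238 mA.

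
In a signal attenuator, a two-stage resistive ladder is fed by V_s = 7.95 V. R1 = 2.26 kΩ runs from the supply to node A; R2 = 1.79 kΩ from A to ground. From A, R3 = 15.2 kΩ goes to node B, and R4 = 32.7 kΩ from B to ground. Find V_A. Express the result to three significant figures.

Looking into the second stage from A: R3 + R4 = 47.90 kΩ appears in parallel with R2.
Effective lower resistance at A: R2 ‖ 47.90 = 1.726 kΩ.
V_A = 7.95 × 1.726/(2.26 + 1.726) = 3.442 V.

V_A ≈ 3.44 V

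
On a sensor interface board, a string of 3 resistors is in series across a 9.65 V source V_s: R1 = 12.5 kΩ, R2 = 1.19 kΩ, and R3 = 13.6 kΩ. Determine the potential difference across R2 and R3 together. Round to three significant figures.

ΣR = 12.5 + 1.19 + 13.6 = 27.29 kΩ.
R_{R2..R3} = 1.19 + 13.6 = 14.79 kΩ.
By the voltage-divider rule, V = 9.65 × 14.79/27.29 = 5.230 V.

V ≈ 5.23 V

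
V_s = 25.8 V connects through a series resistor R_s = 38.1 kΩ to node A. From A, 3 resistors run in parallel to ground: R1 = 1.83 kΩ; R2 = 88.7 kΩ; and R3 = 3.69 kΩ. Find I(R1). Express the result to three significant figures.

Equivalent of the parallel group: R_p = 1.207 kΩ.
Node voltage V_A = V_s · R_p/(R_s + R_p) = 25.8 × 0.03070 = 0.7920 V.
Branch current I = V_A/R1 = 0.7920/1.83 = 0.4328 mA.

I ≈ 0.433 mA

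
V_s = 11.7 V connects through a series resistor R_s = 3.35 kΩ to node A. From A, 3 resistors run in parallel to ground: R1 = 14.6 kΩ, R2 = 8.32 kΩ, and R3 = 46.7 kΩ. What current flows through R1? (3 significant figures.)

I ≈ 0.470 mA

Parallel bank: R_p = 1/(1/14.6 + 1/8.32 + 1/46.7) = 4.760 kΩ.
Node voltage V_A = V_s · R_p/(R_s + R_p) = 11.7 × 0.5869 = 6.867 V.
I(R1) = V_A / R1 = 6.867/14.6 = 0.4703 mA.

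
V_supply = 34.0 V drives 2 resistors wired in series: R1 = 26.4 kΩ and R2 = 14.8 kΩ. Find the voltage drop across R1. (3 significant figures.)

Series total: ΣR = 26.4 + 14.8 = 41.20 kΩ.
By the voltage-divider rule, V = 34.0 × 26.40/41.20 = 21.79 V.

V ≈ 21.8 V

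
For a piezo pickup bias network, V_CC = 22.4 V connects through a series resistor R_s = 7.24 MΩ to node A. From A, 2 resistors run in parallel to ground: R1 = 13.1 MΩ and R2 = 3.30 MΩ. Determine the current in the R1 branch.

Equivalent of the parallel group: R_p = 2.636 MΩ.
Node voltage V_A = V_CC · R_p/(R_s + R_p) = 22.4 × 0.2669 = 5.979 V.
I(R1) = V_A / R1 = 5.979/13.1 = 0.4564 µA.

I ≈ 0.456 µA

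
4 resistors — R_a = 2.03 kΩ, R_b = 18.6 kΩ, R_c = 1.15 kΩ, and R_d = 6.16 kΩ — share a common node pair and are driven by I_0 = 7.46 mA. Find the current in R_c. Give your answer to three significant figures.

Total conductance ΣG = 1/2.03 + 1/18.6 + 1/1.15 + 1/6.16 = 1.578 (units of 1/kΩ).
By the current-divider rule, I = I_0 · G_k/ΣG = 7.46 × 0.5510 = 4.110 mA.

I ≈ 4.11 mA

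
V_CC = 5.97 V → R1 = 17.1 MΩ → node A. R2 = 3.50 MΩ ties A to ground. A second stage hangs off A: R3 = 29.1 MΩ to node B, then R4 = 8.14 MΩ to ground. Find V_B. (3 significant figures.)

Node A sees R2 in parallel with the series input of stage 2, R3 + R4 = 37.24 MΩ.
R2 ‖ (R3+R4) = 3.199 MΩ.
So V_A = 5.97 × 0.1576 = 0.9409 V.
V_B = V_A × 0.2186 = 0.2057 V.

V_B ≈ 0.206 V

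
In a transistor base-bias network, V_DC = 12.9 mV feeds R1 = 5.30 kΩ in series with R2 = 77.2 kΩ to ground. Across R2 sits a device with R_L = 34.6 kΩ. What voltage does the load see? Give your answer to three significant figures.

R2 ‖ R_L = (77.2 × 34.6)/(77.2 + 34.6) = 23.89 kΩ.
Then V_out = V_DC · R2'/(R1 + R2') = 12.9 × 23.89/29.19 = 10.56 mV.

V_out ≈ 10.6 mV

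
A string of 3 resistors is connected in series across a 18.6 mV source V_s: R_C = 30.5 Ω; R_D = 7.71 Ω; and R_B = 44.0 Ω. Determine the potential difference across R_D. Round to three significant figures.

V ≈ 1.74 mV

ΣR = 30.5 + 7.71 + 44.0 = 82.21 Ω.
By the voltage-divider rule, V = 18.6 × 7.710/82.21 = 1.744 mV.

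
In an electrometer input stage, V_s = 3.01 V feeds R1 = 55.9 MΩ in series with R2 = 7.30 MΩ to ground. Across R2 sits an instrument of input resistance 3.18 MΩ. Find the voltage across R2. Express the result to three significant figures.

First combine the lower leg with the load: R2 ‖ R_L = 2.215 MΩ.
Now apply the divider: V_out = 3.01 × 0.03812 = 0.1147 V.

V_out ≈ 0.115 V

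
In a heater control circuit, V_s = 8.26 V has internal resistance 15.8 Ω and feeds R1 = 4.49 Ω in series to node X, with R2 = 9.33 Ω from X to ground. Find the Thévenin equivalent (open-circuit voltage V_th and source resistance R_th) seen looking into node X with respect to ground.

V_th ≈ 2.60 V, R_th ≈ 6.39 Ω

R1' = 15.8 + 4.49 = 20.29 Ω (source resistance + R1).
Open-circuit (no load on X): V_th = V_s · R2/(R1' + R2) = 8.26 × 9.33/(20.29 + 9.33) = 2.602 V.
With V_s suppressed (replaced by a short), R_th = R1' ‖ R2 = (20.29 × 9.33)/(20.29 + 9.33) = 6.391 Ω.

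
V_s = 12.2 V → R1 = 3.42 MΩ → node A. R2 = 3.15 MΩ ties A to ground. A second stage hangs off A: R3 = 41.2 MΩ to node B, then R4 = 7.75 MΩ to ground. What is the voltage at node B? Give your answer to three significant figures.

Node A sees R2 in parallel with the series input of stage 2, R3 + R4 = 48.95 MΩ.
R2 ‖ (R3+R4) = 2.960 MΩ.
So V_A = 12.2 × 0.4639 = 5.660 V.
V_B = V_A × 0.1583 = 0.8961 V.

V_B ≈ 0.896 V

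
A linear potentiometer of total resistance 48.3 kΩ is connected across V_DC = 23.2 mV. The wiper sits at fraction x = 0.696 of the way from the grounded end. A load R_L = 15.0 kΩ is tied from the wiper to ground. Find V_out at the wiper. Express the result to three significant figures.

Split the track: R_lower = x·R_p = 33.62 kΩ, R_upper = (1−x)·R_p = 14.68 kΩ.
R_L loads the lower segment: effective lower R = 10.37 kΩ.
Then V_out = V_DC · 10.37/(14.68 + 10.37) = 9.604 mV.

V_out ≈ 9.60 mV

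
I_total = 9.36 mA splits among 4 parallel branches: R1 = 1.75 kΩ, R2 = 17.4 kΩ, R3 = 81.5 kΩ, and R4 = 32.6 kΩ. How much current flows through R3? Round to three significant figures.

I ≈ 0.171 mA

Conductances: ΣG = 1/1.75 + 1/17.4 + 1/81.5 + 1/32.6 = 0.6718 (1/kΩ).
By the current-divider rule, I = I_total · G_k/ΣG = 9.36 × 0.01826 = 0.1709 mA.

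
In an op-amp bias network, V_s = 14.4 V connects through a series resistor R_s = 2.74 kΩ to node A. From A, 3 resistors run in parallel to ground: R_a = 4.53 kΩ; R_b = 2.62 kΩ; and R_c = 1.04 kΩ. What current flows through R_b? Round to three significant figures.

Equivalent of the parallel group: R_p = 0.6394 kΩ.
V_A by voltage divider: V_A = 14.4 × 0.6394/(2.74 + 0.6394) = 2.725 V.
Branch current I = V_A/R_b = 2.725/2.62 = 1.040 mA.
(Check via current divider: I_total = 4.261 mA; share G_k/ΣG = 0.2440 → same result.)

I ≈ 1.04 mA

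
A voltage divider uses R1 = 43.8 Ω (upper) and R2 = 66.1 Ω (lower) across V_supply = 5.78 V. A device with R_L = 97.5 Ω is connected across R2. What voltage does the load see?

First combine the lower leg with the load: R2 ‖ R_L = 39.39 Ω.
Now apply the divider: V_out = 5.78 × 0.4735 = 2.737 V.
(Unloaded it would be 3.48 V; the load pulls it down.)

V_out ≈ 2.74 V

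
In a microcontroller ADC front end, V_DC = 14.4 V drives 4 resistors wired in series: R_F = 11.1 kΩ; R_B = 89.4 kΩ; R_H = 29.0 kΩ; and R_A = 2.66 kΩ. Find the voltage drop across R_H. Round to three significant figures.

V ≈ 3.16 V

Total series resistance ΣR = 11.1 + 89.4 + 29.0 + 2.66 = 132.2 kΩ.
By the voltage-divider rule, V = 14.4 × 29.00/132.2 = 3.160 V.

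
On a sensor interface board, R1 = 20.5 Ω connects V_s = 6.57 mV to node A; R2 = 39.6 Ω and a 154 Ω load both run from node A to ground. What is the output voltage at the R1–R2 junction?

R2 ‖ R_L = (39.6 × 154)/(39.6 + 154) = 31.50 Ω.
Now apply the divider: V_out = 6.57 × 0.6058 = 3.980 mV.

V_out ≈ 3.98 mV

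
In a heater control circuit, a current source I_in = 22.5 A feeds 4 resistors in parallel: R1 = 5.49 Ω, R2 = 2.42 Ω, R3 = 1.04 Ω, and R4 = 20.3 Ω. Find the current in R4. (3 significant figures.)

I ≈ 0.690 A

ΣG = 1/5.49 + 1/2.42 + 1/1.04 + 1/20.3 = 1.606.
By the current-divider rule, I = I_in · G_k/ΣG = 22.5 × 0.03067 = 0.6901 A.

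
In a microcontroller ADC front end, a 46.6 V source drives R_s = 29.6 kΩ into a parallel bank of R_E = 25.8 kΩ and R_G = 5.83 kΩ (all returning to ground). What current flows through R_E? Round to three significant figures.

I ≈ 0.250 mA

Equivalent of the parallel group: R_p = 4.755 kΩ.
Node voltage V_A = V_in · R_p/(R_s + R_p) = 46.6 × 0.1384 = 6.450 V.
I(R_E) = V_A / R_E = 6.450/25.8 = 0.2500 mA.
(Equivalently: I_total = 1.356 mA, then current-divider fraction G_k/ΣG = 0.1843.)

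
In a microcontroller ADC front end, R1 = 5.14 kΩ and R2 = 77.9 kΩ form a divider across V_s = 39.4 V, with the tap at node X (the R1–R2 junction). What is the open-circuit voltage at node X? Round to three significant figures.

V_th ≈ 37.0 V

V_th is the unloaded tap voltage: V_s · R2/(R1+R2) = 39.4 × 0.9381 = 36.96 V.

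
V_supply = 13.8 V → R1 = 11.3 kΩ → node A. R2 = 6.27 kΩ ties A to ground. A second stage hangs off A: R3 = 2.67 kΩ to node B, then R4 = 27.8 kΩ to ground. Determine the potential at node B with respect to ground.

V_B ≈ 3.97 V

Node A sees R2 in parallel with the series input of stage 2, R3 + R4 = 30.47 kΩ.
Effective lower resistance at A: R2 ‖ 30.47 = 5.200 kΩ.
V_A = 13.8 × 5.200/(11.3 + 5.200) = 4.349 V.
Then the unloaded second divider: V_B = V_A × R4/(R3+R4) = 4.349 × 0.9124 = 3.968 V.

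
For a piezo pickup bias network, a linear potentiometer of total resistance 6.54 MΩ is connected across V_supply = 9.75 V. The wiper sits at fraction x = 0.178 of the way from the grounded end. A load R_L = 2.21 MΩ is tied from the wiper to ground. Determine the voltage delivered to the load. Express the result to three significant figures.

V_out ≈ 1.21 V

Lower segment x·R_p = 1.164 MΩ; upper segment (1−x)·R_p = 5.376 MΩ.
Lower segment in parallel with the load: 1.164 ‖ 2.21 = 0.7625 MΩ.
Loaded-divider output: V_out = 9.75 × 0.1242 = 1.211 V.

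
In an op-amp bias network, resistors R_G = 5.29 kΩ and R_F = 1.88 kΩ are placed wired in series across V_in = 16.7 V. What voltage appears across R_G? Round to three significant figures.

V ≈ 12.3 V

ΣR = 5.29 + 1.88 = 7.170 kΩ.
By the voltage-divider rule, V = 16.7 × 5.290/7.170 = 12.32 V.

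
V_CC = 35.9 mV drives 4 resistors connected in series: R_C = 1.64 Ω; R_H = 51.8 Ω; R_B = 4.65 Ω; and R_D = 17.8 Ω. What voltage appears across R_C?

V ≈ 0.776 mV

Series total: ΣR = 1.64 + 51.8 + 4.65 + 17.8 = 75.89 Ω.
By the voltage-divider rule, V = 35.9 × 1.640/75.89 = 0.7758 mV.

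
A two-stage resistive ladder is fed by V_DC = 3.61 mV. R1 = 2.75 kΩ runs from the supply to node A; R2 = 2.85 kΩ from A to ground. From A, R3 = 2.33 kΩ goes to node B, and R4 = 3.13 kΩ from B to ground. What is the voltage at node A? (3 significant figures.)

Node A sees R2 in parallel with the series input of stage 2, R3 + R4 = 5.460 kΩ.
R2 ‖ (R3+R4) = 1.873 kΩ.
V_A = 3.61 × 1.873/(2.75 + 1.873) = 1.462 mV.

V_A ≈ 1.46 mV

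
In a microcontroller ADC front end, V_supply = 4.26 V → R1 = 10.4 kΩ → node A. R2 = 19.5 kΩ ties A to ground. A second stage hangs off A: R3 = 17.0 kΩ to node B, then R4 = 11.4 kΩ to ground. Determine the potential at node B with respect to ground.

V_B ≈ 0.900 V

Looking into the second stage from A: R3 + R4 = 28.40 kΩ appears in parallel with R2.
R2 ‖ (R3+R4) = 11.56 kΩ.
V_A = 4.26 × 11.56/(10.4 + 11.56) = 2.243 V.
V_B = V_A × 0.4014 = 0.9002 V.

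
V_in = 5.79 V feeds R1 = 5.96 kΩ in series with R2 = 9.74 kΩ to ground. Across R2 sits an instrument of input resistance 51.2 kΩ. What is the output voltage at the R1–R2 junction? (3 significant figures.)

First combine the lower leg with the load: R2 ‖ R_L = 8.183 kΩ.
Now apply the divider: V_out = 5.79 × 0.5786 = 3.350 V.
(Unloaded it would be 3.59 V; the load pulls it down.)

V_out ≈ 3.35 V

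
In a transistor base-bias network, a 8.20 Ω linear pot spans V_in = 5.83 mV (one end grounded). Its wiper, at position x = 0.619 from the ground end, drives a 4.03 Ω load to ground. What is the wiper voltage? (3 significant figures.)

Split the track: R_lower = x·R_p = 5.076 Ω, R_upper = (1−x)·R_p = 3.124 Ω.
R_L loads the lower segment: effective lower R = 2.246 Ω.
V_out = 5.83 × 2.246/(3.124 + 2.246) = 2.439 mV.
(Unloaded: V_out = x·V_in = 3.61 mV.)

V_out ≈ 2.44 mV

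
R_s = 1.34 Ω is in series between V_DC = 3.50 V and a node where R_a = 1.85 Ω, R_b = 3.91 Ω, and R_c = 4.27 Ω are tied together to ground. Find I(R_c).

I ≈ 0.344 A

Equivalent of the parallel group: R_p = 0.9704 Ω.
V_A by voltage divider: V_A = 3.50 × 0.9704/(1.34 + 0.9704) = 1.470 V.
Branch current I = V_A/R_c = 1.470/4.27 = 0.3443 A.
(Check via current divider: I_total = 1.515 A; share G_k/ΣG = 0.2273 → same result.)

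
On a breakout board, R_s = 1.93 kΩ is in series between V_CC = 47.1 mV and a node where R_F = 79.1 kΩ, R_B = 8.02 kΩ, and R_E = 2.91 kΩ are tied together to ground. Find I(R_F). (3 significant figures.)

Parallel bank: R_p = 1/(1/79.1 + 1/8.02 + 1/2.91) = 2.079 kΩ.
V_A by voltage divider: V_A = 47.1 × 2.079/(1.93 + 2.079) = 24.43 mV.
I(R_F) = V_A / R_F = 24.43/79.1 = 0.3088 µA.
(Equivalently: I_total = 11.75 µA, then current-divider fraction G_k/ΣG = 0.02628.)

I ≈ 0.309 µA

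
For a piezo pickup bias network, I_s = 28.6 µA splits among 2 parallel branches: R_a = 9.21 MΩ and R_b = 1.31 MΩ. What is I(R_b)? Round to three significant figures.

I ≈ 25.0 µA

Two-branch current divider: I_k = I_s · R_other/(R_1 + R_2).
So I = 28.6 × 9.21/10.52 = 25.04 µA.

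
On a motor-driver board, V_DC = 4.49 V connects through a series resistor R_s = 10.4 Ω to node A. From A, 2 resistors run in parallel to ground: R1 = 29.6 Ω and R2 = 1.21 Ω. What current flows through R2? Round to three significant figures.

Parallel bank: R_p = 1/(1/29.6 + 1/1.21) = 1.162 Ω.
Node voltage V_A = V_DC · R_p/(R_s + R_p) = 4.49 × 0.1005 = 0.4514 V.
I(R2) = V_A / R2 = 0.4514/1.21 = 0.3731 A.
(Check via current divider: I_total = 0.3883 A; share G_k/ΣG = 0.9607 → same result.)

I ≈ 0.373 A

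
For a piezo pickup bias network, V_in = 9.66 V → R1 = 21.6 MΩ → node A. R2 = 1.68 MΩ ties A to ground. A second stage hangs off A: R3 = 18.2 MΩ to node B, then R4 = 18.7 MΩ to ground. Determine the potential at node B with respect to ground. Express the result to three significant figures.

V_B ≈ 0.339 V

Looking into the second stage from A: R3 + R4 = 36.90 MΩ appears in parallel with R2.
R2 ‖ (R3+R4) = 1.607 MΩ.
So V_A = 9.66 × 0.06924 = 0.6689 V.
Then the unloaded second divider: V_B = V_A × R4/(R3+R4) = 0.6689 × 0.5068 = 0.3390 V.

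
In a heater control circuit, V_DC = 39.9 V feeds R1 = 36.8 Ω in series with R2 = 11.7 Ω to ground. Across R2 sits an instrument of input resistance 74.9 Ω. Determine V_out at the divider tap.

V_out ≈ 8.61 V

R2 ‖ R_L = (11.7 × 74.9)/(11.7 + 74.9) = 10.12 Ω.
Now apply the divider: V_out = 39.9 × 0.2157 = 8.605 V.
(Unloaded it would be 9.63 V; the load pulls it down.)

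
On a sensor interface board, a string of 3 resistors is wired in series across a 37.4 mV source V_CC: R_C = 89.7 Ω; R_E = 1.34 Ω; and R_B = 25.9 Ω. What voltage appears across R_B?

V ≈ 8.28 mV

Series total: ΣR = 89.7 + 1.34 + 25.9 = 116.9 Ω.
Voltage divider: V = V_CC · (25.90 / 116.9) = 37.4 × 0.2215 = 8.283 mV.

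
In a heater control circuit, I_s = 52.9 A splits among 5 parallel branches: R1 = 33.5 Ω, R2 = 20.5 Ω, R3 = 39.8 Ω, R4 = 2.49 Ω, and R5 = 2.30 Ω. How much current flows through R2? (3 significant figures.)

Total conductance ΣG = 1/33.5 + 1/20.5 + 1/39.8 + 1/2.49 + 1/2.30 = 0.9401 (units of 1/Ω).
R2 takes the fraction G_k/ΣG = 0.04878/0.9401 = 0.05189, so I = 52.9 × 0.05189 = 2.745 A.

I ≈ 2.74 A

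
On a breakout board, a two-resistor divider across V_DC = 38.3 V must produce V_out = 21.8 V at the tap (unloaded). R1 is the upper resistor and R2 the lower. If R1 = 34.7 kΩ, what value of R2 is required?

The divider ratio is R2/(R1+R2) = 21.8/38.3 = 0.5692.
So R2 = R1 · V_out/(V_DC − V_out) = 34.7 × 21.8/(38.3 − 21.8) = 34.7 × 1.321 = 45.85 kΩ.

R2 ≈ 45.8 kΩ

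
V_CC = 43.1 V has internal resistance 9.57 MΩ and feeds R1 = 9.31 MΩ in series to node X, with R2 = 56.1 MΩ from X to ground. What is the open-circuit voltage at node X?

R1' = 9.57 + 9.31 = 18.88 MΩ (source resistance + R1).
V_th is the unloaded tap voltage: V_CC · R2/(R1'+R2) = 43.1 × 0.7482 = 32.25 V.

V_th ≈ 32.2 V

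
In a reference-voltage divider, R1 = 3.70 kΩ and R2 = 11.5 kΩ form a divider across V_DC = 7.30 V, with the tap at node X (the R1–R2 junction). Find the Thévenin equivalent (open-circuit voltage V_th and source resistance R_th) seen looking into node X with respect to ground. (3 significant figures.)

V_th ≈ 5.52 V, R_th ≈ 2.80 kΩ

V_th is the unloaded tap voltage: V_DC · R2/(R1+R2) = 7.30 × 0.7566 = 5.523 V.
Zeroing V_DC shorts the top of R1 to ground, so R_th = R1 ‖ R2 = 2.799 kΩ.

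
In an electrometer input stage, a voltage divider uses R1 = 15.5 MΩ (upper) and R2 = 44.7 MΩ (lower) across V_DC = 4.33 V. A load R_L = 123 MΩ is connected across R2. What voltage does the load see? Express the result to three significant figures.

The load sits in parallel with R2, giving an effective lower resistance R2' = R2·R_L/(R2+R_L) = 32.79 MΩ.
Then V_out = V_DC · R2'/(R1 + R2') = 4.33 × 32.79/48.29 = 2.940 V.

V_out ≈ 2.94 V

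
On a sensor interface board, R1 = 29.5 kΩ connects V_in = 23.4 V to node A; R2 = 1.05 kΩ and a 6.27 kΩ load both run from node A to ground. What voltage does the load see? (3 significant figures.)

The load sits in parallel with R2, giving an effective lower resistance R2' = R2·R_L/(R2+R_L) = 0.8994 kΩ.
Then V_out = V_in · R2'/(R1 + R2') = 23.4 × 0.8994/30.40 = 0.6923 V.

V_out ≈ 0.692 V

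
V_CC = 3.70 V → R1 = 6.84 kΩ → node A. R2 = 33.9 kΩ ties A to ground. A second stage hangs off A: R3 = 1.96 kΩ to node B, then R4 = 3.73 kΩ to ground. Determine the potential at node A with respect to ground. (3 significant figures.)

V_A ≈ 1.54 V

Node A sees R2 in parallel with the series input of stage 2, R3 + R4 = 5.690 kΩ.
R2 ‖ (R3+R4) = 4.872 kΩ.
So V_A = 3.70 × 0.4160 = 1.539 V.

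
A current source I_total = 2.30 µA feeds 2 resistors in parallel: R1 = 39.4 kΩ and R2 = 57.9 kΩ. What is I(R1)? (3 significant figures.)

For two parallel branches, I_k = I_total · (other R)/(sum of R).
I(R1) = 2.30 × 57.9/(39.4 + 57.9) = 2.30 × 0.5951 = 1.369 µA.

I ≈ 1.37 µA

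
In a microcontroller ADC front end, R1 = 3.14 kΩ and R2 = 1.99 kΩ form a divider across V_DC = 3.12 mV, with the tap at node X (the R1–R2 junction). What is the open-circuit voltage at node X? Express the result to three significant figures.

Open-circuit (no load on X): V_th = V_DC · R2/(R1 + R2) = 3.12 × 1.99/(3.140 + 1.99) = 1.210 mV.

V_th ≈ 1.21 mV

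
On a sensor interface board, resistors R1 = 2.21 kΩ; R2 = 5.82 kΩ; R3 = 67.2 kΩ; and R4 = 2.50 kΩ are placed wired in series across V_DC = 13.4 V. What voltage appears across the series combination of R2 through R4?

Total series resistance ΣR = 2.21 + 5.82 + 67.2 + 2.50 = 77.73 kΩ.
R_{R2..R4} = 5.82 + 67.2 + 2.50 = 75.52 kΩ.
Voltage divider: V = V_DC · (75.52 / 77.73) = 13.4 × 0.9716 = 13.02 V.

V ≈ 13.0 V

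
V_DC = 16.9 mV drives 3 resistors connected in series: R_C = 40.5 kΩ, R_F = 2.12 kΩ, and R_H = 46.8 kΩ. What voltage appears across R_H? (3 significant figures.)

V ≈ 8.85 mV

Total series resistance ΣR = 40.5 + 2.12 + 46.8 = 89.42 kΩ.
By the voltage-divider rule, V = 16.9 × 46.80/89.42 = 8.845 mV.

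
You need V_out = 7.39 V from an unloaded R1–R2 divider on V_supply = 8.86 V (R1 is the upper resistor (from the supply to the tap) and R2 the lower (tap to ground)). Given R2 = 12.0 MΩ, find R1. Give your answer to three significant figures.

R1 ≈ 2.39 MΩ

The divider ratio is R2/(R1+R2) = 7.39/8.86 = 0.8341.
Rearranging, R1 = R2·(1−k)/k = 12.0 × 0.1989 = 2.387 MΩ.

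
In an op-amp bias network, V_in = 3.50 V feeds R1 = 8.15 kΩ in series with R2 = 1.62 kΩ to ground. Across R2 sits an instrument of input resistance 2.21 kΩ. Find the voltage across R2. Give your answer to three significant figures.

First combine the lower leg with the load: R2 ‖ R_L = 0.9348 kΩ.
Now apply the divider: V_out = 3.50 × 0.1029 = 0.3601 V.
(Unloaded it would be 0.580 V; the load pulls it down.)

V_out ≈ 0.360 V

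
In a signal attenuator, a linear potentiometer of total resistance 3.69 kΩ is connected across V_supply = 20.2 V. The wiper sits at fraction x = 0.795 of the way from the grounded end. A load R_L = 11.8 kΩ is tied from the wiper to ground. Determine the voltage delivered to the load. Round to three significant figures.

The pot divides into 0.7564 kΩ above the wiper and 2.934 kΩ below.
(x·R_p) ‖ R_L = 2.349 kΩ.
Loaded-divider output: V_out = 20.2 × 0.7564 = 15.28 V.

V_out ≈ 15.3 V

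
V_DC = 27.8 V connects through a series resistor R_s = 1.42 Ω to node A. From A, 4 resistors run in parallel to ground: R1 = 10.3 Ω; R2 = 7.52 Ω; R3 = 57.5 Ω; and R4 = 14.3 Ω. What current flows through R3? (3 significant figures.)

Equivalent of the parallel group: R_p = 3.151 Ω.
V_A by voltage divider: V_A = 27.8 × 3.151/(1.42 + 3.151) = 19.16 V.
Branch current I = V_A/R3 = 19.16/57.5 = 0.3333 A.
(Equivalently: I_total = 6.082 A, then current-divider fraction G_k/ΣG = 0.05480.)

I ≈ 0.333 A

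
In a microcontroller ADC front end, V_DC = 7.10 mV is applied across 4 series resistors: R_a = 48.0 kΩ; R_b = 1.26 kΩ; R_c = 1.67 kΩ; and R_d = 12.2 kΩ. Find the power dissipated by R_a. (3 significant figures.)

Series current I = V_DC/ΣR = 7.10/63.13 = 0.1125 µA.
V(R_a) = I·R = 5.398 mV; P = V·I = 5.398 × 0.1125 = 0.6071 nW.

P ≈ 0.607 nW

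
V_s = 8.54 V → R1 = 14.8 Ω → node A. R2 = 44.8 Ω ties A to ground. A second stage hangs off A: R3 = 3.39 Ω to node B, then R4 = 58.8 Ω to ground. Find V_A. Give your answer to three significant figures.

V_A ≈ 5.45 V

The second stage (R3 + R4 = 62.19 Ω) loads node A in parallel with R2.
R2 ‖ (R3+R4) = 26.04 Ω.
V_A = 8.54 × 26.04/(14.8 + 26.04) = 5.445 V.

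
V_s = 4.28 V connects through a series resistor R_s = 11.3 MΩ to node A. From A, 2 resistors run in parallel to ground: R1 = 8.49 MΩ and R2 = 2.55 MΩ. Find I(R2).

I ≈ 0.248 µA

Equivalent of the parallel group: R_p = 1.961 MΩ.
V_A = 4.28 × 1.961/13.26 = 0.6329 V.
Branch current I = V_A/R2 = 0.6329/2.55 = 0.2482 µA.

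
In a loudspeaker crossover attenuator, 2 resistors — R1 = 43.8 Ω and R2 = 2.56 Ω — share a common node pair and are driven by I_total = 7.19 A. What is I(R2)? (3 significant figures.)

I ≈ 6.79 A

With just two branches, the current splits inversely with resistance.
So I = 7.19 × 43.8/46.36 = 6.793 A.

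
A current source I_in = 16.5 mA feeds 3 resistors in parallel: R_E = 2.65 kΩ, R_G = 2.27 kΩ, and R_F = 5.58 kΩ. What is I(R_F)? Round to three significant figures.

Total conductance ΣG = 1/2.65 + 1/2.27 + 1/5.58 = 0.9971 (units of 1/kΩ).
R_F takes the fraction G_k/ΣG = 0.1792/0.9971 = 0.1797, so I = 16.5 × 0.1797 = 2.966 mA.

I ≈ 2.97 mA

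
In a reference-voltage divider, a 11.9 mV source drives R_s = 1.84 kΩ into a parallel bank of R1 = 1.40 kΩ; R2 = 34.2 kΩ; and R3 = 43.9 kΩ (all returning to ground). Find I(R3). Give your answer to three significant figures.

I ≈ 0.112 µA

Parallel bank: R_p = 1/(1/1.40 + 1/34.2 + 1/43.9) = 1.305 kΩ.
V_A = 11.9 × 1.305/3.145 = 4.938 mV.
I(R3) = V_A / R3 = 4.938/43.9 = 0.1125 µA.
(Check via current divider: I_total = 3.784 µA; share G_k/ΣG = 0.02973 → same result.)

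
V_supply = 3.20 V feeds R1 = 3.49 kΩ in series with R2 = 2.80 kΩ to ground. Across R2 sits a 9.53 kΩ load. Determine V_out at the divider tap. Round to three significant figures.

R2 ‖ R_L = (2.80 × 9.53)/(2.80 + 9.53) = 2.164 kΩ.
Voltage divider with the loaded lower leg: V_out = 3.20 × 2.164/(3.49 + 2.164) = 3.20 × 0.3828 = 1.225 V.
(Unloaded it would be 1.42 V; the load pulls it down.)

V_out ≈ 1.22 V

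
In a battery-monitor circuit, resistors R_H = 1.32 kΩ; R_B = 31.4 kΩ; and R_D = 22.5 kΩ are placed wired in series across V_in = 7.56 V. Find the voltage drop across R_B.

Total series resistance ΣR = 1.32 + 31.4 + 22.5 = 55.22 kΩ.
By the voltage-divider rule, V = 7.56 × 31.40/55.22 = 4.299 V.

V ≈ 4.30 V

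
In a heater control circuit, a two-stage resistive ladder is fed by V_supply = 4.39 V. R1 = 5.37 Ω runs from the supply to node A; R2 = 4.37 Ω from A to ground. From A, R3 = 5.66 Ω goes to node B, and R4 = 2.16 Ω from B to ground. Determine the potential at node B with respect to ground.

The second stage (R3 + R4 = 7.820 Ω) loads node A in parallel with R2.
Effective lower resistance at A: R2 ‖ 7.820 = 2.803 Ω.
V_A = 4.39 × 2.803/(5.37 + 2.803) = 1.506 V.
V_B = V_A × 0.2762 = 0.4159 V.

V_B ≈ 0.416 V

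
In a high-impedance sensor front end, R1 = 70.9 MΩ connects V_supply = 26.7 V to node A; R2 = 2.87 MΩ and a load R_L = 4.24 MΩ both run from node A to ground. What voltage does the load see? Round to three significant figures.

R2 ‖ R_L = (2.87 × 4.24)/(2.87 + 4.24) = 1.712 MΩ.
Voltage divider with the loaded lower leg: V_out = 26.7 × 1.712/(70.9 + 1.712) = 26.7 × 0.02357 = 0.6293 V.

V_out ≈ 0.629 V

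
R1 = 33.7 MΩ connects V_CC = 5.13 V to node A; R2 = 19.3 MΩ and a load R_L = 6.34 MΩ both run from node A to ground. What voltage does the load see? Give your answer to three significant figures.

R2 ‖ R_L = (19.3 × 6.34)/(19.3 + 6.34) = 4.772 MΩ.
Now apply the divider: V_out = 5.13 × 0.1240 = 0.6364 V.
(Unloaded it would be 1.87 V; the load pulls it down.)

V_out ≈ 0.636 V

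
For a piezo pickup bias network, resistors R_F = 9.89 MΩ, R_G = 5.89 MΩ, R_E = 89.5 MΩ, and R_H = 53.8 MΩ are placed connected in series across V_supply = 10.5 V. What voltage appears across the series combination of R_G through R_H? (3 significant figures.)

V ≈ 9.85 V

ΣR = 9.89 + 5.89 + 89.5 + 53.8 = 159.1 MΩ.
R_{R_G..R_H} = 5.89 + 89.5 + 53.8 = 149.2 MΩ.
V = V_supply · R/ΣR = 10.5 × 0.9378 = 9.847 V.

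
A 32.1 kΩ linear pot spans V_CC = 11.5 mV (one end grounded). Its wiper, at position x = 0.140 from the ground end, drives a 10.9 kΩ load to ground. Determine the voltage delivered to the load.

The pot divides into 27.61 kΩ above the wiper and 4.494 kΩ below.
R_L loads the lower segment: effective lower R = 3.182 kΩ.
Then V_out = V_CC · 3.182/(27.61 + 3.182) = 1.189 mV.

V_out ≈ 1.19 mV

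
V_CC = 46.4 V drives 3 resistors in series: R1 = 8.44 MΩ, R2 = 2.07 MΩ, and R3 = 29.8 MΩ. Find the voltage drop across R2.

V ≈ 2.38 V

Total series resistance ΣR = 8.44 + 2.07 + 29.8 = 40.31 MΩ.
V = V_CC · R/ΣR = 46.4 × 0.05135 = 2.383 V.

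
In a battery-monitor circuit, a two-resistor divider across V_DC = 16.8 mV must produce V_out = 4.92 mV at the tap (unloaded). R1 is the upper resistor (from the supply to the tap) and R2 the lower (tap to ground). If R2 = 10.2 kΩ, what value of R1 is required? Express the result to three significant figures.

R1 ≈ 24.6 kΩ

V_out/V_DC = R2/(R1+R2) = 0.2929.
Rearranging, R1 = R2·(1−k)/k = 10.2 × 2.415 = 24.63 kΩ.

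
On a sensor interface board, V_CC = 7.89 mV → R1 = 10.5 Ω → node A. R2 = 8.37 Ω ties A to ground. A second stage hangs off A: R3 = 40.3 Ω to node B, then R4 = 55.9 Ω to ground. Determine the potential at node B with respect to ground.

The second stage (R3 + R4 = 96.20 Ω) loads node A in parallel with R2.
Effective lower resistance at A: R2 ‖ 96.20 = 7.700 Ω.
First divider: V_A = V_CC · 7.700/(10.5 + 7.700) = 3.338 mV.
Then the unloaded second divider: V_B = V_A × R4/(R3+R4) = 3.338 × 0.5811 = 1.940 mV.

V_B ≈ 1.94 mV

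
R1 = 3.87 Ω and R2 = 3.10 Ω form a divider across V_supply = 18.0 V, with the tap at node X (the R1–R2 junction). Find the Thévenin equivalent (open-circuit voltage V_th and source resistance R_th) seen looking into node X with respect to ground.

Open-circuit (no load on X): V_th = V_supply · R2/(R1 + R2) = 18.0 × 3.10/(3.870 + 3.10) = 8.006 V.
With V_supply suppressed (replaced by a short), R_th = R1 ‖ R2 = (3.870 × 3.10)/(3.870 + 3.10) = 1.721 Ω.

V_th ≈ 8.01 V, R_th ≈ 1.72 Ω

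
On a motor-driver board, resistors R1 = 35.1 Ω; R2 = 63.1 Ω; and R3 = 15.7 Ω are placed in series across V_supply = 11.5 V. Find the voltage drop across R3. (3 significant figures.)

V ≈ 1.59 V

Series total: ΣR = 35.1 + 63.1 + 15.7 = 113.9 Ω.
V = V_supply · R/ΣR = 11.5 × 0.1378 = 1.585 V.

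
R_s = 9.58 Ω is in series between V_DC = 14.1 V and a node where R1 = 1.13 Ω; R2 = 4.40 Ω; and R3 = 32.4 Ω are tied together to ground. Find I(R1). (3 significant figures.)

Combine the parallel branches: R_p = (1/1.13 + 1/4.40 + 1/32.4)⁻¹ = 0.8748 Ω.
V_A by voltage divider: V_A = 14.1 × 0.8748/(9.58 + 0.8748) = 1.180 V.
Branch current I = V_A/R1 = 1.180/1.13 = 1.044 A.

I ≈ 1.04 A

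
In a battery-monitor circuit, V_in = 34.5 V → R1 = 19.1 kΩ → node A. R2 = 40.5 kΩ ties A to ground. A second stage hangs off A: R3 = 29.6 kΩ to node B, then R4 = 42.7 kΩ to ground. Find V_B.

The second stage (R3 + R4 = 72.30 kΩ) loads node A in parallel with R2.
Effective lower resistance at A: R2 ‖ 72.30 = 25.96 kΩ.
V_A = 34.5 × 25.96/(19.1 + 25.96) = 19.88 V.
V_B = V_A × 0.5906 = 11.74 V.

V_B ≈ 11.7 V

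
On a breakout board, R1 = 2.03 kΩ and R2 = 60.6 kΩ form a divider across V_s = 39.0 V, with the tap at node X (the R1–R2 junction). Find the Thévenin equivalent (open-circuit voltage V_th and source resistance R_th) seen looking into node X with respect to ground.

Open-circuit (no load on X): V_th = V_s · R2/(R1 + R2) = 39.0 × 60.6/(2.030 + 60.6) = 37.74 V.
Zeroing V_s shorts the top of R1 to ground, so R_th = R1 ‖ R2 = 1.964 kΩ.

V_th ≈ 37.7 V, R_th ≈ 1.96 kΩ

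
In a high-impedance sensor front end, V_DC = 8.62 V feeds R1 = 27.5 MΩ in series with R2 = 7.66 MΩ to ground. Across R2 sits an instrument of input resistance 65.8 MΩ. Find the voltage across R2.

V_out ≈ 1.72 V

R2 ‖ R_L = (7.66 × 65.8)/(7.66 + 65.8) = 6.861 MΩ.
Now apply the divider: V_out = 8.62 × 0.1997 = 1.721 V.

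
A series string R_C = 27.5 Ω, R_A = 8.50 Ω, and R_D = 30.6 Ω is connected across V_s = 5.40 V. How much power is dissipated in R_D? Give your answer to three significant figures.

The common current is I = 5.40/66.60 = 0.08108 A.
P = I²R = 0.006574 × 30.6 = 0.2012 W.

P ≈ 0.201 W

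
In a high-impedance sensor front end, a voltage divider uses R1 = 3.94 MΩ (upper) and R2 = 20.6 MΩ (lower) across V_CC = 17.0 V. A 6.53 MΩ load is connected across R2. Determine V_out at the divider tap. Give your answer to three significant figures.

V_out ≈ 9.47 V

First combine the lower leg with the load: R2 ‖ R_L = 4.958 MΩ.
Then V_out = V_CC · R2'/(R1 + R2') = 17.0 × 4.958/8.898 = 9.473 V.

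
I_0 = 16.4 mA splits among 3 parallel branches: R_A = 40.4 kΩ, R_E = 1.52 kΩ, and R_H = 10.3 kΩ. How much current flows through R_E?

Conductances: ΣG = 1/40.4 + 1/1.52 + 1/10.3 = 0.7797 (1/kΩ).
Current divider: I(R_E) = I_0 · G_k/ΣG = 16.4 × (0.6579/0.7797) = 16.4 × 0.8437 = 13.84 mA.

I ≈ 13.8 mA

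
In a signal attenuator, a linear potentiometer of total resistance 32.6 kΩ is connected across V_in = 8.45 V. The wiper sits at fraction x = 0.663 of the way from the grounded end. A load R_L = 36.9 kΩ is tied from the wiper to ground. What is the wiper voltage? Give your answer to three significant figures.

Lower segment x·R_p = 21.61 kΩ; upper segment (1−x)·R_p = 10.99 kΩ.
Lower segment in parallel with the load: 21.61 ‖ 36.9 = 13.63 kΩ.
V_out = 8.45 × 13.63/(10.99 + 13.63) = 4.679 V.

V_out ≈ 4.68 V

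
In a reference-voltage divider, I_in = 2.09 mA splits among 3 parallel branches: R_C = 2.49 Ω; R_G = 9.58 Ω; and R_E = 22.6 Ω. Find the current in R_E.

I ≈ 0.168 mA

ΣG = 1/2.49 + 1/9.58 + 1/22.6 = 0.5502.
By the current-divider rule, I = I_in · G_k/ΣG = 2.09 × 0.08042 = 0.1681 mA.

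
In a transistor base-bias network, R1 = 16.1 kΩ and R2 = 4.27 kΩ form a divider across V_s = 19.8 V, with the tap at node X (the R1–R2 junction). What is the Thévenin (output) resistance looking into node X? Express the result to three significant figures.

With V_s suppressed (replaced by a short), R_th = R1 ‖ R2 = (16.10 × 4.27)/(16.10 + 4.27) = 3.375 kΩ.

R_th ≈ 3.37 kΩ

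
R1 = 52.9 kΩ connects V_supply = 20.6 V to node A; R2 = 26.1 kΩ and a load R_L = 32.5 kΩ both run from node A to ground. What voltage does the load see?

First combine the lower leg with the load: R2 ‖ R_L = 14.48 kΩ.
Voltage divider with the loaded lower leg: V_out = 20.6 × 14.48/(52.9 + 14.48) = 20.6 × 0.2148 = 4.426 V.

V_out ≈ 4.43 V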